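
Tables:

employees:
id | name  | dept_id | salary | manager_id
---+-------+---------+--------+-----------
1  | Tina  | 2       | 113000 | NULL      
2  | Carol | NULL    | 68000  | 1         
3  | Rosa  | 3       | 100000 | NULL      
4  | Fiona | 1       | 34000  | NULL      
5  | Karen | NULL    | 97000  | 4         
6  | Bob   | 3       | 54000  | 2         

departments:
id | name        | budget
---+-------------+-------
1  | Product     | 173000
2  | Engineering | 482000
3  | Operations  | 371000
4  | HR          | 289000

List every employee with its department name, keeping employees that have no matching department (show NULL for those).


LEFT JOIN keeps every row from employees (the left table); where dept_id has no match in departments, the department columns become NULL. Walk through each employee:
  - employee 1 (Tina): dept_id=2 -> matches Engineering
  - employee 2 (Carol): dept_id=NULL, no match -> kept with NULL
  - employee 3 (Rosa): dept_id=3 -> matches Operations
  - employee 4 (Fiona): dept_id=1 -> matches Product
  - employee 5 (Karen): dept_id=NULL, no match -> kept with NULL
  - employee 6 (Bob): dept_id=3 -> matches Operations
All 6 rows appear; 2 have NULL department.

SQL:
SELECT a.name, b.name AS department
FROM employees a
LEFT JOIN departments b ON a.dept_id = b.id

Result:
name  | department 
------+------------
Tina  | Engineering
Carol | NULL       
Rosa  | Operations 
Fiona | Product    
Karen | NULL       
Bob   | Operations 


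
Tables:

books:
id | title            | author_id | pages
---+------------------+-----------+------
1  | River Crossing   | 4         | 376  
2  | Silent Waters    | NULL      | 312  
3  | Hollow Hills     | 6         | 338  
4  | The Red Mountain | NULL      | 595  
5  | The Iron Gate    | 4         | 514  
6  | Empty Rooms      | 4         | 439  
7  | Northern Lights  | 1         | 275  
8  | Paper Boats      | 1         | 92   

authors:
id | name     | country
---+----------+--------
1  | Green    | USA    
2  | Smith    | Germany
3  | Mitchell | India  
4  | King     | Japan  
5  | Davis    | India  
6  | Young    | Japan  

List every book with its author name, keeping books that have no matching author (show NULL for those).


LEFT JOIN keeps every row from books (the left table); where author_id has no match in authors, the author columns become NULL. Walk through each book:
  - book 1 (River Crossing): author_id=4 -> matches King
  - book 2 (Silent Waters): author_id=NULL, no match -> kept with NULL
  - book 3 (Hollow Hills): author_id=6 -> matches Young
  - book 4 (The Red Mountain): author_id=NULL, no match -> kept with NULL
  - book 5 (The Iron Gate): author_id=4 -> matches King
  - book 6 (Empty Rooms): author_id=4 -> matches King
  - book 7 (Northern Lights): author_id=1 -> matches Green
  - book 8 (Paper Boats): author_id=1 -> matches Green
All 8 rows appear; 2 have NULL author.

SQL:
SELECT a.title, b.name AS author
FROM books a
LEFT JOIN authors b ON a.author_id = b.id

Result:
title            | author
-----------------+-------
River Crossing   | King  
Silent Waters    | NULL  
Hollow Hills     | Young 
The Red Mountain | NULL  
The Iron Gate    | King  
Empty Rooms      | King  
Northern Lights  | Green 
Paper Boats      | Green 


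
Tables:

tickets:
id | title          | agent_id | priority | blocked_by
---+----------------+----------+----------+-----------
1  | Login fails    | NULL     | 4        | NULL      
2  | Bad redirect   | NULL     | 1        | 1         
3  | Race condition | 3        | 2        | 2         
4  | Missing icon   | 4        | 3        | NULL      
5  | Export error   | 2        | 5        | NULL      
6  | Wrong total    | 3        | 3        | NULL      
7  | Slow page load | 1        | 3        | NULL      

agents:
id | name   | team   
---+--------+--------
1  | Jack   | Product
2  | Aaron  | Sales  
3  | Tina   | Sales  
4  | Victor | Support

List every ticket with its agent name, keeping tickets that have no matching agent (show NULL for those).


LEFT JOIN keeps every row from tickets (the left table); where agent_id has no match in agents, the agent columns become NULL. Walk through each ticket:
  - ticket 1 (Login fails): agent_id=NULL, no match -> kept with NULL
  - ticket 2 (Bad redirect): agent_id=NULL, no match -> kept with NULL
  - ticket 3 (Race condition): agent_id=3 -> matches Tina
  - ticket 4 (Missing icon): agent_id=4 -> matches Victor
  - ticket 5 (Export error): agent_id=2 -> matches Aaron
  - ticket 6 (Wrong total): agent_id=3 -> matches Tina
  - ticket 7 (Slow page load): agent_id=1 -> matches Jack
All 7 rows appear; 2 have NULL agent.

SQL:
SELECT a.title, b.name AS agent
FROM tickets a
LEFT JOIN agents b ON a.agent_id = b.id

Result:
title          | agent 
---------------+-------
Login fails    | NULL  
Bad redirect   | NULL  
Race condition | Tina  
Missing icon   | Victor
Export error   | Aaron 
Wrong total    | Tina  
Slow page load | Jack  


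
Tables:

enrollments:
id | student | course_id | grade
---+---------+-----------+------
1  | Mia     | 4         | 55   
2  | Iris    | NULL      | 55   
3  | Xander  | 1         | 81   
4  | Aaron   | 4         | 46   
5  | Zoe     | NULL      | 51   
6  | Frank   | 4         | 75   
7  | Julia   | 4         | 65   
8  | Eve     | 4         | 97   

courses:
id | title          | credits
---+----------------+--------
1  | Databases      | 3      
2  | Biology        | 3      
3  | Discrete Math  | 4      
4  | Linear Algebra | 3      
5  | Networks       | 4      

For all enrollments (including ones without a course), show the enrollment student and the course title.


LEFT JOIN keeps every row from enrollments (the left table); where course_id has no match in courses, the course columns become NULL. Walk through each enrollment:
  - enrollment 1 (Mia): course_id=4 -> matches Linear Algebra
  - enrollment 2 (Iris): course_id=NULL, no match -> kept with NULL
  - enrollment 3 (Xander): course_id=1 -> matches Databases
  - enrollment 4 (Aaron): course_id=4 -> matches Linear Algebra
  - enrollment 5 (Zoe): course_id=NULL, no match -> kept with NULL
  - enrollment 6 (Frank): course_id=4 -> matches Linear Algebra
  - enrollment 7 (Julia): course_id=4 -> matches Linear Algebra
  - enrollment 8 (Eve): course_id=4 -> matches Linear Algebra
All 8 rows appear; 2 have NULL course.

SQL:
SELECT a.student, b.title AS course
FROM enrollments a
LEFT JOIN courses b ON a.course_id = b.id

Result:
student | course        
--------+---------------
Mia     | Linear Algebra
Iris    | NULL          
Xander  | Databases     
Aaron   | Linear Algebra
Zoe     | NULL          
Frank   | Linear Algebra
Julia   | Linear Algebra
Eve     | Linear Algebra


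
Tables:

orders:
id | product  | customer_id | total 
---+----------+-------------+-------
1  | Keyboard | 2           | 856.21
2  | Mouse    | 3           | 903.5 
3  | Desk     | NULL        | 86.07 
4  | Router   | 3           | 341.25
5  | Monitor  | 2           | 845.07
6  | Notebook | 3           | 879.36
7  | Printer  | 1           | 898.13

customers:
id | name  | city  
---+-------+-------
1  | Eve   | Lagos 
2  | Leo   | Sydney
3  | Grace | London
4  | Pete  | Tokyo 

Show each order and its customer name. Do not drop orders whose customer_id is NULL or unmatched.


LEFT JOIN keeps every row from orders (the left table); where customer_id has no match in customers, the customer columns become NULL. Walk through each order:
  - order 1 (Keyboard): customer_id=2 -> matches Leo
  - order 2 (Mouse): customer_id=3 -> matches Grace
  - order 3 (Desk): customer_id=NULL, no match -> kept with NULL
  - order 4 (Router): customer_id=3 -> matches Grace
  - order 5 (Monitor): customer_id=2 -> matches Leo
  - order 6 (Notebook): customer_id=3 -> matches Grace
  - order 7 (Printer): customer_id=1 -> matches Eve
All 7 rows appear; 1 has NULL customer.

SQL:
SELECT a.product, b.name AS customer
FROM orders a
LEFT JOIN customers b ON a.customer_id = b.id

Result:
product  | customer
---------+---------
Keyboard | Leo     
Mouse    | Grace   
Desk     | NULL    
Router   | Grace   
Monitor  | Leo     
Notebook | Grace   
Printer  | Eve     


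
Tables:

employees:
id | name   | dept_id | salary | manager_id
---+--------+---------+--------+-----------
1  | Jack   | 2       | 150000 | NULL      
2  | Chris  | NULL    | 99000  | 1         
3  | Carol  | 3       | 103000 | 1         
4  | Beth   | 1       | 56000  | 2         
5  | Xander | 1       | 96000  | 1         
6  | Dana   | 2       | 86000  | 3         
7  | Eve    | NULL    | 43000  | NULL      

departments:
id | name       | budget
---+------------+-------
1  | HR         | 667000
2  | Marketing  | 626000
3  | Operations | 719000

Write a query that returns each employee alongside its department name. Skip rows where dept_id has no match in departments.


INNER JOIN keeps only employees rows whose dept_id matches an id in departments. Walk through each employee:
  - employee 1 (Jack): dept_id=2 -> matches Marketing
  - employee 2 (Chris): dept_id=NULL, no match -> dropped
  - employee 3 (Carol): dept_id=3 -> matches Operations
  - employee 4 (Beth): dept_id=1 -> matches HR
  - employee 5 (Xander): dept_id=1 -> matches HR
  - employee 6 (Dana): dept_id=2 -> matches Marketing
  - employee 7 (Eve): dept_id=NULL, no match -> dropped
So 2 of 7 rows are dropped.

SQL:
SELECT a.name, b.name AS department
FROM employees a
INNER JOIN departments b ON a.dept_id = b.id

Result:
name   | department
-------+-----------
Jack   | Marketing 
Carol  | Operations
Beth   | HR        
Xander | HR        
Dana   | Marketing 


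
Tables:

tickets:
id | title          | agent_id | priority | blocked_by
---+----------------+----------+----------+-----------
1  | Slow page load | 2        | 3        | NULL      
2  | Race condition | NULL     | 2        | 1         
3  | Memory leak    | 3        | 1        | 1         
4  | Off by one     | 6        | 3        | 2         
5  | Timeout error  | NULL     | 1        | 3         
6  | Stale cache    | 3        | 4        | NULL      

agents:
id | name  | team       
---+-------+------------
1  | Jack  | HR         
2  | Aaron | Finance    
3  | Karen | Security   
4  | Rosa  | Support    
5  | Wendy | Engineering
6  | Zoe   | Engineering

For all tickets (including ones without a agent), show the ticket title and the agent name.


LEFT JOIN keeps every row from tickets (the left table); where agent_id has no match in agents, the agent columns become NULL. Walk through each ticket:
  - ticket 1 (Slow page load): agent_id=2 -> matches Aaron
  - ticket 2 (Race condition): agent_id=NULL, no match -> kept with NULL
  - ticket 3 (Memory leak): agent_id=3 -> matches Karen
  - ticket 4 (Off by one): agent_id=6 -> matches Zoe
  - ticket 5 (Timeout error): agent_id=NULL, no match -> kept with NULL
  - ticket 6 (Stale cache): agent_id=3 -> matches Karen
All 6 rows appear; 2 have NULL agent.

SQL:
SELECT a.title, b.name AS agent
FROM tickets a
LEFT JOIN agents b ON a.agent_id = b.id

Result:
title          | agent
---------------+------
Slow page load | Aaron
Race condition | NULL 
Memory leak    | Karen
Off by one     | Zoe  
Timeout error  | NULL 
Stale cache    | Karen


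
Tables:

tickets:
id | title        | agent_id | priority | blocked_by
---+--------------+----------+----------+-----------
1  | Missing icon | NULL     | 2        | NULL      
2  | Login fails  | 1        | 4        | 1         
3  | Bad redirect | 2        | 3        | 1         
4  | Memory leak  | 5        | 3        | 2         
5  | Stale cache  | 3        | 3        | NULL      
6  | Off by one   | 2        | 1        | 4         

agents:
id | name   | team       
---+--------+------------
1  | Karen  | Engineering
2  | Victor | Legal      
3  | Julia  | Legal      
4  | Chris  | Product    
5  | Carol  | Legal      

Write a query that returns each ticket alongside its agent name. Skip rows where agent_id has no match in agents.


INNER JOIN keeps only tickets rows whose agent_id matches an id in agents. Walk through each ticket:
  - ticket 1 (Missing icon): agent_id=NULL, no match -> dropped
  - ticket 2 (Login fails): agent_id=1 -> matches Karen
  - ticket 3 (Bad redirect): agent_id=2 -> matches Victor
  - ticket 4 (Memory leak): agent_id=5 -> matches Carol
  - ticket 5 (Stale cache): agent_id=3 -> matches Julia
  - ticket 6 (Off by one): agent_id=2 -> matches Victor
So 1 of 6 rows is dropped.

SQL:
SELECT a.title, b.name AS agent
FROM tickets a
INNER JOIN agents b ON a.agent_id = b.id

Result:
title        | agent 
-------------+-------
Login fails  | Karen 
Bad redirect | Victor
Memory leak  | Carol 
Stale cache  | Julia 
Off by one   | Victor


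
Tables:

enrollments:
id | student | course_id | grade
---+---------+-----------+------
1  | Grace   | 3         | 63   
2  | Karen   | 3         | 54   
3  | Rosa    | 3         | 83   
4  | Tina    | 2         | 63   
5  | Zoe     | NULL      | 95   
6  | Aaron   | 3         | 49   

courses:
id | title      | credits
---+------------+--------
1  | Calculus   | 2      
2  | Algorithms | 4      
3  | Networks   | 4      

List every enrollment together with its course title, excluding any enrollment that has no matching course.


INNER JOIN keeps only enrollments rows whose course_id matches an id in courses. Walk through each enrollment:
  - enrollment 1 (Grace): course_id=3 -> matches Networks
  - enrollment 2 (Karen): course_id=3 -> matches Networks
  - enrollment 3 (Rosa): course_id=3 -> matches Networks
  - enrollment 4 (Tina): course_id=2 -> matches Algorithms
  - enrollment 5 (Zoe): course_id=NULL, no match -> dropped
  - enrollment 6 (Aaron): course_id=3 -> matches Networks
So 1 of 6 rows is dropped.

SQL:
SELECT a.student, b.title AS course
FROM enrollments a
INNER JOIN courses b ON a.course_id = b.id

Result:
student | course    
--------+-----------
Grace   | Networks  
Karen   | Networks  
Rosa    | Networks  
Tina    | Algorithms
Aaron   | Networks  


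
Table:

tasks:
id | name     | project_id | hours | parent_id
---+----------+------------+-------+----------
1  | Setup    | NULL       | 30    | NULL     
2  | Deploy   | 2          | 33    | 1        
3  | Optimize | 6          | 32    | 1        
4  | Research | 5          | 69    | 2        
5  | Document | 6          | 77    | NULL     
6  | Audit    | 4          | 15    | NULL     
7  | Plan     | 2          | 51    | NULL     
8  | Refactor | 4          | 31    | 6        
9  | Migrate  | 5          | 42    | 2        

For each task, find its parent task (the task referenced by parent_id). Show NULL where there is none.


This is a self-join: tasks is joined to a second copy of itself, matching each row's parent_id to another row's id. Use LEFT JOIN so rows with parent_id=NULL are kept.
  - task 1 (Setup): parent_id=NULL -> NULL
  - task 2 (Deploy): parent_id=1 -> Setup
  - task 3 (Optimize): parent_id=1 -> Setup
  - task 4 (Research): parent_id=2 -> Deploy
  - task 5 (Document): parent_id=NULL -> NULL
  - task 6 (Audit): parent_id=NULL -> NULL
  - task 7 (Plan): parent_id=NULL -> NULL
  - task 8 (Refactor): parent_id=6 -> Audit
  - task 9 (Migrate): parent_id=2 -> Deploy

SQL:
SELECT a.name AS item, b.name AS parent
FROM tasks a
LEFT JOIN tasks b ON a.parent_id = b.id

Result:
item     | parent
---------+-------
Setup    | NULL  
Deploy   | Setup 
Optimize | Setup 
Research | Deploy
Document | NULL  
Audit    | NULL  
Plan     | NULL  
Refactor | Audit 
Migrate  | Deploy


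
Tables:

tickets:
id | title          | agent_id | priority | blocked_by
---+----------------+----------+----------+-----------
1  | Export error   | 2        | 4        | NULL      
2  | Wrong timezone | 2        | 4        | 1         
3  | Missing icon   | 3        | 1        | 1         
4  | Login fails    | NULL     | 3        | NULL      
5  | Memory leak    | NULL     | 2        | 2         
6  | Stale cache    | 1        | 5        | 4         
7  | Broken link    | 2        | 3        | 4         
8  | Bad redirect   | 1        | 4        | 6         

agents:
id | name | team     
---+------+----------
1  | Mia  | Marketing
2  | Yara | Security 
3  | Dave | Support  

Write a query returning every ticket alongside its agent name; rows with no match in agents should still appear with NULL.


LEFT JOIN keeps every row from tickets (the left table); where agent_id has no match in agents, the agent columns become NULL. Walk through each ticket:
  - ticket 1 (Export error): agent_id=2 -> matches Yara
  - ticket 2 (Wrong timezone): agent_id=2 -> matches Yara
  - ticket 3 (Missing icon): agent_id=3 -> matches Dave
  - ticket 4 (Login fails): agent_id=NULL, no match -> kept with NULL
  - ticket 5 (Memory leak): agent_id=NULL, no match -> kept with NULL
  - ticket 6 (Stale cache): agent_id=1 -> matches Mia
  - ticket 7 (Broken link): agent_id=2 -> matches Yara
  - ticket 8 (Bad redirect): agent_id=1 -> matches Mia
All 8 rows appear; 2 have NULL agent.

SQL:
SELECT a.title, b.name AS agent
FROM tickets a
LEFT JOIN agents b ON a.agent_id = b.id

Result:
title          | agent
---------------+------
Export error   | Yara 
Wrong timezone | Yara 
Missing icon   | Dave 
Login fails    | NULL 
Memory leak    | NULL 
Stale cache    | Mia  
Broken link    | Yara 
Bad redirect   | Mia  


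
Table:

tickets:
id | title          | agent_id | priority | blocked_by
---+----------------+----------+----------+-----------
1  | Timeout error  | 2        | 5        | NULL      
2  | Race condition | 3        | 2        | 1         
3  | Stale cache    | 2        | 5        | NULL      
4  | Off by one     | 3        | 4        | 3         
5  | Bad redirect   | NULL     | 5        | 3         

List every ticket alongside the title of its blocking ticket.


This is a self-join: tickets is joined to a second copy of itself, matching each row's blocked_by to another row's id. Use LEFT JOIN so rows with blocked_by=NULL are kept.
  - ticket 1 (Timeout error): blocked_by=NULL -> NULL
  - ticket 2 (Race condition): blocked_by=1 -> Timeout error
  - ticket 3 (Stale cache): blocked_by=NULL -> NULL
  - ticket 4 (Off by one): blocked_by=3 -> Stale cache
  - ticket 5 (Bad redirect): blocked_by=3 -> Stale cache

SQL:
SELECT a.title AS item, b.title AS blocked_by
FROM tickets a
LEFT JOIN tickets b ON a.blocked_by = b.id

Result:
item           | blocked_by   
---------------+--------------
Timeout error  | NULL         
Race condition | Timeout error
Stale cache    | NULL         
Off by one     | Stale cache  
Bad redirect   | Stale cache  


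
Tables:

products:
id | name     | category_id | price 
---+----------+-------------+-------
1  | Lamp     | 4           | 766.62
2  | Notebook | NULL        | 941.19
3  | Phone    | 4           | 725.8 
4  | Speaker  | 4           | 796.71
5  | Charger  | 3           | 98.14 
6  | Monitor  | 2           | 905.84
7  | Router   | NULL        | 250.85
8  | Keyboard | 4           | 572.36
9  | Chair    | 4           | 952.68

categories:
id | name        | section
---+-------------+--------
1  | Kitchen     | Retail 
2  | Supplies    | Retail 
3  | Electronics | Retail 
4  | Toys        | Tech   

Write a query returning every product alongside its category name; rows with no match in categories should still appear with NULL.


LEFT JOIN keeps every row from products (the left table); where category_id has no match in categories, the category columns become NULL. Walk through each product:
  - product 1 (Lamp): category_id=4 -> matches Toys
  - product 2 (Notebook): category_id=NULL, no match -> kept with NULL
  - product 3 (Phone): category_id=4 -> matches Toys
  - product 4 (Speaker): category_id=4 -> matches Toys
  - product 5 (Charger): category_id=3 -> matches Electronics
  - product 6 (Monitor): category_id=2 -> matches Supplies
  - product 7 (Router): category_id=NULL, no match -> kept with NULL
  - product 8 (Keyboard): category_id=4 -> matches Toys
  - product 9 (Chair): category_id=4 -> matches Toys
All 9 rows appear; 2 have NULL category.

SQL:
SELECT a.name, b.name AS category
FROM products a
LEFT JOIN categories b ON a.category_id = b.id

Result:
name     | category   
---------+------------
Lamp     | Toys       
Notebook | NULL       
Phone    | Toys       
Speaker  | Toys       
Charger  | Electronics
Monitor  | Supplies   
Router   | NULL       
Keyboard | Toys       
Chair    | Toys       


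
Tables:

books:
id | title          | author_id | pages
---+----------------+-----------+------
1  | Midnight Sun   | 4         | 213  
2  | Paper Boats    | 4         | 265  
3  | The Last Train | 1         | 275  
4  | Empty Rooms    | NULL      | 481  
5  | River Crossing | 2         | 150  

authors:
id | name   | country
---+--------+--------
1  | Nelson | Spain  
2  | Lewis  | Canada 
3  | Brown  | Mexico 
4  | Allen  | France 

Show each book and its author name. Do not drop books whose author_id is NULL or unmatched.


LEFT JOIN keeps every row from books (the left table); where author_id has no match in authors, the author columns become NULL. Walk through each book:
  - book 1 (Midnight Sun): author_id=4 -> matches Allen
  - book 2 (Paper Boats): author_id=4 -> matches Allen
  - book 3 (The Last Train): author_id=1 -> matches Nelson
  - book 4 (Empty Rooms): author_id=NULL, no match -> kept with NULL
  - book 5 (River Crossing): author_id=2 -> matches Lewis
All 5 rows appear; 1 has NULL author.

SQL:
SELECT a.title, b.name AS author
FROM books a
LEFT JOIN authors b ON a.author_id = b.id

Result:
title          | author
---------------+-------
Midnight Sun   | Allen 
Paper Boats    | Allen 
The Last Train | Nelson
Empty Rooms    | NULL  
River Crossing | Lewis 


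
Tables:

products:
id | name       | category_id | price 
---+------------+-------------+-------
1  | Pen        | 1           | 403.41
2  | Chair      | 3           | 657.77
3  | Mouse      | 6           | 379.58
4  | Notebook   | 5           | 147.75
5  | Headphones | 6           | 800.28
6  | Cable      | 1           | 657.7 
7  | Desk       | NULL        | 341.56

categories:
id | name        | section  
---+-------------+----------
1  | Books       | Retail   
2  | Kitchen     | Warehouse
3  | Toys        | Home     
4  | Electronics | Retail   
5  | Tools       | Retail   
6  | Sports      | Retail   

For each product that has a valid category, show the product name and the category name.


INNER JOIN keeps only products rows whose category_id matches an id in categories. Walk through each product:
  - product 1 (Pen): category_id=1 -> matches Books
  - product 2 (Chair): category_id=3 -> matches Toys
  - product 3 (Mouse): category_id=6 -> matches Sports
  - product 4 (Notebook): category_id=5 -> matches Tools
  - product 5 (Headphones): category_id=6 -> matches Sports
  - product 6 (Cable): category_id=1 -> matches Books
  - product 7 (Desk): category_id=NULL, no match -> dropped
So 1 of 7 rows is dropped.

SQL:
SELECT a.name, b.name AS category
FROM products a
INNER JOIN categories b ON a.category_id = b.id

Result:
name       | category
-----------+---------
Pen        | Books   
Chair      | Toys    
Mouse      | Sports  
Notebook   | Tools   
Headphones | Sports  
Cable      | Books   


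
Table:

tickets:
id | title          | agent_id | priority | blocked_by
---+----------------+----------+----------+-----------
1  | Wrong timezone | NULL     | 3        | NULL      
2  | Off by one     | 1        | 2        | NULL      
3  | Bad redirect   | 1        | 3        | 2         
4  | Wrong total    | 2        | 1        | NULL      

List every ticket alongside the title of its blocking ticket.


This is a self-join: tickets is joined to a second copy of itself, matching each row's blocked_by to another row's id. Use LEFT JOIN so rows with blocked_by=NULL are kept.
  - ticket 1 (Wrong timezone): blocked_by=NULL -> NULL
  - ticket 2 (Off by one): blocked_by=NULL -> NULL
  - ticket 3 (Bad redirect): blocked_by=2 -> Off by one
  - ticket 4 (Wrong total): blocked_by=NULL -> NULL

SQL:
SELECT a.title AS item, b.title AS blocked_by
FROM tickets a
LEFT JOIN tickets b ON a.blocked_by = b.id

Result:
item           | blocked_by
---------------+-----------
Wrong timezone | NULL      
Off by one     | NULL      
Bad redirect   | Off by one
Wrong total    | NULL      


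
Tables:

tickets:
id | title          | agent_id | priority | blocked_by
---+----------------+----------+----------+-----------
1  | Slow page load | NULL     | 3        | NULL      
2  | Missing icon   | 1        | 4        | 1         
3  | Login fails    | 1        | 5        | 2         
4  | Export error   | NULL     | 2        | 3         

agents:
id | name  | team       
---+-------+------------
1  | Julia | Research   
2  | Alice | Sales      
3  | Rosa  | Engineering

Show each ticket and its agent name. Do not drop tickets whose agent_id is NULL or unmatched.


LEFT JOIN keeps every row from tickets (the left table); where agent_id has no match in agents, the agent columns become NULL. Walk through each ticket:
  - ticket 1 (Slow page load): agent_id=NULL, no match -> kept with NULL
  - ticket 2 (Missing icon): agent_id=1 -> matches Julia
  - ticket 3 (Login fails): agent_id=1 -> matches Julia
  - ticket 4 (Export error): agent_id=NULL, no match -> kept with NULL
All 4 rows appear; 2 have NULL agent.

SQL:
SELECT a.title, b.name AS agent
FROM tickets a
LEFT JOIN agents b ON a.agent_id = b.id

Result:
title          | agent
---------------+------
Slow page load | NULL 
Missing icon   | Julia
Login fails    | Julia
Export error   | NULL 


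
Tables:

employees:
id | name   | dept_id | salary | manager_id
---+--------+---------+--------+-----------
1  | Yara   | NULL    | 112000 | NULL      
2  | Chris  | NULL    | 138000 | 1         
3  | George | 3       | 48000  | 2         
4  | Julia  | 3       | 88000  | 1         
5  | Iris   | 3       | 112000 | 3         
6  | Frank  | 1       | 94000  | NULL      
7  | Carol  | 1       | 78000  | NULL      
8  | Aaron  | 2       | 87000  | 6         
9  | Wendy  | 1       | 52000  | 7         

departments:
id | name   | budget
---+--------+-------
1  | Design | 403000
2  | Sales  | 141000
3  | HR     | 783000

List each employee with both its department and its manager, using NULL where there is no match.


Two LEFT JOINs from the same base table employees: one to departments via dept_id, one to employees itself via manager_id. Both are LEFT so every employee is preserved.
Match against departments:
  - employee 1 (Yara): dept_id=NULL, no match -> kept with NULL
  - employee 2 (Chris): dept_id=NULL, no match -> kept with NULL
  - employee 3 (George): dept_id=3 -> matches HR
  - employee 4 (Julia): dept_id=3 -> matches HR
  - employee 5 (Iris): dept_id=3 -> matches HR
  - employee 6 (Frank): dept_id=1 -> matches Design
  - employee 7 (Carol): dept_id=1 -> matches Design
  - employee 8 (Aaron): dept_id=2 -> matches Sales
  - employee 9 (Wendy): dept_id=1 -> matches Design
Match against employees (self):
  - employee 1 (Yara): manager_id=NULL -> NULL
  - employee 2 (Chris): manager_id=1 -> Yara
  - employee 3 (George): manager_id=2 -> Chris
  - employee 4 (Julia): manager_id=1 -> Yara
  - employee 5 (Iris): manager_id=3 -> George
  - employee 6 (Frank): manager_id=NULL -> NULL
  - employee 7 (Carol): manager_id=NULL -> NULL
  - employee 8 (Aaron): manager_id=6 -> Frank
  - employee 9 (Wendy): manager_id=7 -> Carol

SQL:
SELECT a.name, b.name AS department, c.name AS manager
FROM employees a
LEFT JOIN departments b ON a.dept_id = b.id
LEFT JOIN employees c ON a.manager_id = c.id

Result:
name   | department | manager
-------+------------+--------
Yara   | NULL       | NULL   
Chris  | NULL       | Yara   
George | HR         | Chris  
Julia  | HR         | Yara   
Iris   | HR         | George 
Frank  | Design     | NULL   
Carol  | Design     | NULL   
Aaron  | Sales      | Frank  
Wendy  | Design     | Carol  


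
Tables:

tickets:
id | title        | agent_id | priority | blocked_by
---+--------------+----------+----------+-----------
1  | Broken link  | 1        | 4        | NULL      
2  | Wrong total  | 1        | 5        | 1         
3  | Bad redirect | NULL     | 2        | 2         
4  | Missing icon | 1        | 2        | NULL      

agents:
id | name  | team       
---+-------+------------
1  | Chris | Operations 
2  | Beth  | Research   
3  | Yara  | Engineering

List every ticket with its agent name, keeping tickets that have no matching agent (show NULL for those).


LEFT JOIN keeps every row from tickets (the left table); where agent_id has no match in agents, the agent columns become NULL. Walk through each ticket:
  - ticket 1 (Broken link): agent_id=1 -> matches Chris
  - ticket 2 (Wrong total): agent_id=1 -> matches Chris
  - ticket 3 (Bad redirect): agent_id=NULL, no match -> kept with NULL
  - ticket 4 (Missing icon): agent_id=1 -> matches Chris
All 4 rows appear; 1 has NULL agent.

SQL:
SELECT a.title, b.name AS agent
FROM tickets a
LEFT JOIN agents b ON a.agent_id = b.id

Result:
title        | agent
-------------+------
Broken link  | Chris
Wrong total  | Chris
Bad redirect | NULL 
Missing icon | Chris


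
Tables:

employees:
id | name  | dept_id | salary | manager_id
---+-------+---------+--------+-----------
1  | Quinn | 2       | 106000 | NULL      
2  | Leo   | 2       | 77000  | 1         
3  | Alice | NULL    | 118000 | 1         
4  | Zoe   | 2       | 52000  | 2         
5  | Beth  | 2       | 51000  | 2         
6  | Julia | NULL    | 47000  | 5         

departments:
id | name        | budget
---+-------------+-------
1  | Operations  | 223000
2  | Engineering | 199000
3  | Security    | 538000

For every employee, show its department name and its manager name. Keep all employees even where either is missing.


Two LEFT JOINs from the same base table employees: one to departments via dept_id, one to employees itself via manager_id. Both are LEFT so every employee is preserved.
Match against departments:
  - employee 1 (Quinn): dept_id=2 -> matches Engineering
  - employee 2 (Leo): dept_id=2 -> matches Engineering
  - employee 3 (Alice): dept_id=NULL, no match -> kept with NULL
  - employee 4 (Zoe): dept_id=2 -> matches Engineering
  - employee 5 (Beth): dept_id=2 -> matches Engineering
  - employee 6 (Julia): dept_id=NULL, no match -> kept with NULL
Match against employees (self):
  - employee 1 (Quinn): manager_id=NULL -> NULL
  - employee 2 (Leo): manager_id=1 -> Quinn
  - employee 3 (Alice): manager_id=1 -> Quinn
  - employee 4 (Zoe): manager_id=2 -> Leo
  - employee 5 (Beth): manager_id=2 -> Leo
  - employee 6 (Julia): manager_id=5 -> Beth

SQL:
SELECT a.name, b.name AS department, c.name AS manager
FROM employees a
LEFT JOIN departments b ON a.dept_id = b.id
LEFT JOIN employees c ON a.manager_id = c.id

Result:
name  | department  | manager
------+-------------+--------
Quinn | Engineering | NULL   
Leo   | Engineering | Quinn  
Alice | NULL        | Quinn  
Zoe   | Engineering | Leo    
Beth  | Engineering | Leo    
Julia | NULL        | Beth   


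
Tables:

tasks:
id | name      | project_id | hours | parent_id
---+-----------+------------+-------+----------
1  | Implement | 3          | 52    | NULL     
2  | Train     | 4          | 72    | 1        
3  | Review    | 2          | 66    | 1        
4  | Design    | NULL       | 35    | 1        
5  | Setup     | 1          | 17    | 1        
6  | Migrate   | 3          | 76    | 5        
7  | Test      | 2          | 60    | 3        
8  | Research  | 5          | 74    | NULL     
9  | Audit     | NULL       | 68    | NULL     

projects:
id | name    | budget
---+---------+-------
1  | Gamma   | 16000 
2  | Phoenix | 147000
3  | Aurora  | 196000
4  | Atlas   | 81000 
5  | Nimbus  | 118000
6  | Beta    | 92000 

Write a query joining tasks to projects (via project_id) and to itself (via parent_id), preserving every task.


Two LEFT JOINs from the same base table tasks: one to projects via project_id, one to tasks itself via parent_id. Both are LEFT so every task is preserved.
Match against projects:
  - task 1 (Implement): project_id=3 -> matches Aurora
  - task 2 (Train): project_id=4 -> matches Atlas
  - task 3 (Review): project_id=2 -> matches Phoenix
  - task 4 (Design): project_id=NULL, no match -> kept with NULL
  - task 5 (Setup): project_id=1 -> matches Gamma
  - task 6 (Migrate): project_id=3 -> matches Aurora
  - task 7 (Test): project_id=2 -> matches Phoenix
  - task 8 (Research): project_id=5 -> matches Nimbus
  - task 9 (Audit): project_id=NULL, no match -> kept with NULL
Match against tasks (self):
  - task 1 (Implement): parent_id=NULL -> NULL
  - task 2 (Train): parent_id=1 -> Implement
  - task 3 (Review): parent_id=1 -> Implement
  - task 4 (Design): parent_id=1 -> Implement
  - task 5 (Setup): parent_id=1 -> Implement
  - task 6 (Migrate): parent_id=5 -> Setup
  - task 7 (Test): parent_id=3 -> Review
  - task 8 (Research): parent_id=NULL -> NULL
  - task 9 (Audit): parent_id=NULL -> NULL

SQL:
SELECT a.name, b.name AS project, c.name AS parent
FROM tasks a
LEFT JOIN projects b ON a.project_id = b.id
LEFT JOIN tasks c ON a.parent_id = c.id

Result:
name      | project | parent   
----------+---------+----------
Implement | Aurora  | NULL     
Train     | Atlas   | Implement
Review    | Phoenix | Implement
Design    | NULL    | Implement
Setup     | Gamma   | Implement
Migrate   | Aurora  | Setup    
Test      | Phoenix | Review   
Research  | Nimbus  | NULL     
Audit     | NULL    | NULL     


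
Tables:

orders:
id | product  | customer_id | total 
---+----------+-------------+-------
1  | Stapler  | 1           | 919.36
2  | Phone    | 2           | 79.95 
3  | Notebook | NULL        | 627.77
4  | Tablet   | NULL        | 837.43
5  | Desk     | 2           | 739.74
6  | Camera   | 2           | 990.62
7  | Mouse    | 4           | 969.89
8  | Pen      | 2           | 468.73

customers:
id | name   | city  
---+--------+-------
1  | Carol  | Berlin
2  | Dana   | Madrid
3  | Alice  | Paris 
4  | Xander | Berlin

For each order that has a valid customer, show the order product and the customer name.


INNER JOIN keeps only orders rows whose customer_id matches an id in customers. Walk through each order:
  - order 1 (Stapler): customer_id=1 -> matches Carol
  - order 2 (Phone): customer_id=2 -> matches Dana
  - order 3 (Notebook): customer_id=NULL, no match -> dropped
  - order 4 (Tablet): customer_id=NULL, no match -> dropped
  - order 5 (Desk): customer_id=2 -> matches Dana
  - order 6 (Camera): customer_id=2 -> matches Dana
  - order 7 (Mouse): customer_id=4 -> matches Xander
  - order 8 (Pen): customer_id=2 -> matches Dana
So 2 of 8 rows are dropped.

SQL:
SELECT a.product, b.name AS customer
FROM orders a
INNER JOIN customers b ON a.customer_id = b.id

Result:
product | customer
--------+---------
Stapler | Carol   
Phone   | Dana    
Desk    | Dana    
Camera  | Dana    
Mouse   | Xander  
Pen     | Dana    


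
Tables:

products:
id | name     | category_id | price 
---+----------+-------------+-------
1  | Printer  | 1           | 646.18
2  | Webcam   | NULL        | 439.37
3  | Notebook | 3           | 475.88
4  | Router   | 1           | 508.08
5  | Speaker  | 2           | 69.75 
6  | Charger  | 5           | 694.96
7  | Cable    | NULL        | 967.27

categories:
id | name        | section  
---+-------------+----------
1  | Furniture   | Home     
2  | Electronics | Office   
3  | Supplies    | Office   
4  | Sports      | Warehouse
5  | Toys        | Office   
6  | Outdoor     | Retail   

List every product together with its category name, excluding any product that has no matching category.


INNER JOIN keeps only products rows whose category_id matches an id in categories. Walk through each product:
  - product 1 (Printer): category_id=1 -> matches Furniture
  - product 2 (Webcam): category_id=NULL, no match -> dropped
  - product 3 (Notebook): category_id=3 -> matches Supplies
  - product 4 (Router): category_id=1 -> matches Furniture
  - product 5 (Speaker): category_id=2 -> matches Electronics
  - product 6 (Charger): category_id=5 -> matches Toys
  - product 7 (Cable): category_id=NULL, no match -> dropped
So 2 of 7 rows are dropped.

SQL:
SELECT a.name, b.name AS category
FROM products a
INNER JOIN categories b ON a.category_id = b.id

Result:
name     | category   
---------+------------
Printer  | Furniture  
Notebook | Supplies   
Router   | Furniture  
Speaker  | Electronics
Charger  | Toys       


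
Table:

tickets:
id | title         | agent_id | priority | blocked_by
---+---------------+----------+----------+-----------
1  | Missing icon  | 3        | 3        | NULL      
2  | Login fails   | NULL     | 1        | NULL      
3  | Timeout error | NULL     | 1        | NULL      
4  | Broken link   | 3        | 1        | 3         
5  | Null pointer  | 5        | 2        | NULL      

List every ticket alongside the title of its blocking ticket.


This is a self-join: tickets is joined to a second copy of itself, matching each row's blocked_by to another row's id. Use LEFT JOIN so rows with blocked_by=NULL are kept.
  - ticket 1 (Missing icon): blocked_by=NULL -> NULL
  - ticket 2 (Login fails): blocked_by=NULL -> NULL
  - ticket 3 (Timeout error): blocked_by=NULL -> NULL
  - ticket 4 (Broken link): blocked_by=3 -> Timeout error
  - ticket 5 (Null pointer): blocked_by=NULL -> NULL

SQL:
SELECT a.title AS item, b.title AS blocked_by
FROM tickets a
LEFT JOIN tickets b ON a.blocked_by = b.id

Result:
item          | blocked_by   
--------------+--------------
Missing icon  | NULL         
Login fails   | NULL         
Timeout error | NULL         
Broken link   | Timeout error
Null pointer  | NULL         


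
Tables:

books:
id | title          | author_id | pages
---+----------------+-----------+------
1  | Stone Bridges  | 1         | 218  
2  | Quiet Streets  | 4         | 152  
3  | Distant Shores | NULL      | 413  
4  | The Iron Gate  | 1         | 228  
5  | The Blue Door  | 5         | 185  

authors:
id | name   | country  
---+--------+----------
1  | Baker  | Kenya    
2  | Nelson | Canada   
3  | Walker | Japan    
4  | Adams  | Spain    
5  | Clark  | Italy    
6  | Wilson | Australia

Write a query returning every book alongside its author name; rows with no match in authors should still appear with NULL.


LEFT JOIN keeps every row from books (the left table); where author_id has no match in authors, the author columns become NULL. Walk through each book:
  - book 1 (Stone Bridges): author_id=1 -> matches Baker
  - book 2 (Quiet Streets): author_id=4 -> matches Adams
  - book 3 (Distant Shores): author_id=NULL, no match -> kept with NULL
  - book 4 (The Iron Gate): author_id=1 -> matches Baker
  - book 5 (The Blue Door): author_id=5 -> matches Clark
All 5 rows appear; 1 has NULL author.

SQL:
SELECT a.title, b.name AS author
FROM books a
LEFT JOIN authors b ON a.author_id = b.id

Result:
title          | author
---------------+-------
Stone Bridges  | Baker 
Quiet Streets  | Adams 
Distant Shores | NULL  
The Iron Gate  | Baker 
The Blue Door  | Clark 


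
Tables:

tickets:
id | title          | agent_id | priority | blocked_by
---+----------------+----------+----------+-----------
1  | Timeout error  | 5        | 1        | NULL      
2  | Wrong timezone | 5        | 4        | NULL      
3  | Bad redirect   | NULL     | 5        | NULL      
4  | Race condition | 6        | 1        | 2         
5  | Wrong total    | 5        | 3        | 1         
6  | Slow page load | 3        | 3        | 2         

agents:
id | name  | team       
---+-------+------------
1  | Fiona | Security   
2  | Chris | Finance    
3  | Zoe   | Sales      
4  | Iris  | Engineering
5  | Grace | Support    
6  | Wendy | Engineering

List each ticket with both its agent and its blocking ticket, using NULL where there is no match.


Two LEFT JOINs from the same base table tickets: one to agents via agent_id, one to tickets itself via blocked_by. Both are LEFT so every ticket is preserved.
Match against agents:
  - ticket 1 (Timeout error): agent_id=5 -> matches Grace
  - ticket 2 (Wrong timezone): agent_id=5 -> matches Grace
  - ticket 3 (Bad redirect): agent_id=NULL, no match -> kept with NULL
  - ticket 4 (Race condition): agent_id=6 -> matches Wendy
  - ticket 5 (Wrong total): agent_id=5 -> matches Grace
  - ticket 6 (Slow page load): agent_id=3 -> matches Zoe
Match against tickets (self):
  - ticket 1 (Timeout error): blocked_by=NULL -> NULL
  - ticket 2 (Wrong timezone): blocked_by=NULL -> NULL
  - ticket 3 (Bad redirect): blocked_by=NULL -> NULL
  - ticket 4 (Race condition): blocked_by=2 -> Wrong timezone
  - ticket 5 (Wrong total): blocked_by=1 -> Timeout error
  - ticket 6 (Slow page load): blocked_by=2 -> Wrong timezone

SQL:
SELECT a.title, b.name AS agent, c.title AS blocked_by
FROM tickets a
LEFT JOIN agents b ON a.agent_id = b.id
LEFT JOIN tickets c ON a.blocked_by = c.id

Result:
title          | agent | blocked_by    
---------------+-------+---------------
Timeout error  | Grace | NULL          
Wrong timezone | Grace | NULL          
Bad redirect   | NULL  | NULL          
Race condition | Wendy | Wrong timezone
Wrong total    | Grace | Timeout error 
Slow page load | Zoe   | Wrong timezone
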